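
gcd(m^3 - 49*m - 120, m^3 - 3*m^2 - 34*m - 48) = m^2 - 5*m - 24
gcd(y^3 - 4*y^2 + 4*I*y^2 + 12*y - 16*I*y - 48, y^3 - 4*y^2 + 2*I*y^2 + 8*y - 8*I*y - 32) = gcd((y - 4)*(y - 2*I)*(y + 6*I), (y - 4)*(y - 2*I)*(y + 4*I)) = y^2 + y*(-4 - 2*I) + 8*I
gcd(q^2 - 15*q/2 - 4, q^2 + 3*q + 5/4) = q + 1/2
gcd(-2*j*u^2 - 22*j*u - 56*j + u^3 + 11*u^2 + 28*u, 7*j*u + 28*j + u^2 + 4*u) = u + 4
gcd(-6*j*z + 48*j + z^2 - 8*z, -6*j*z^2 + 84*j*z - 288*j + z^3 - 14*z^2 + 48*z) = -6*j*z + 48*j + z^2 - 8*z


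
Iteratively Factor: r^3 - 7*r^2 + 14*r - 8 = (r - 2)*(r^2 - 5*r + 4) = (r - 2)*(r - 1)*(r - 4)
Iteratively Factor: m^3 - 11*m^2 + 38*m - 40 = (m - 4)*(m^2 - 7*m + 10) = (m - 5)*(m - 4)*(m - 2)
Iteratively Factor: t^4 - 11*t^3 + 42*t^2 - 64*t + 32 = (t - 1)*(t^3 - 10*t^2 + 32*t - 32) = (t - 4)*(t - 1)*(t^2 - 6*t + 8) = (t - 4)*(t - 2)*(t - 1)*(t - 4)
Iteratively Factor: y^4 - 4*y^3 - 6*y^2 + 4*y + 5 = (y + 1)*(y^3 - 5*y^2 - y + 5) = (y + 1)^2*(y^2 - 6*y + 5) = (y - 1)*(y + 1)^2*(y - 5)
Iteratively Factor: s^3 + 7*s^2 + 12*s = (s + 3)*(s^2 + 4*s) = s*(s + 3)*(s + 4)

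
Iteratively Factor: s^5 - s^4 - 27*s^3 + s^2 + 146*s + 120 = (s + 4)*(s^4 - 5*s^3 - 7*s^2 + 29*s + 30) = (s + 2)*(s + 4)*(s^3 - 7*s^2 + 7*s + 15) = (s + 1)*(s + 2)*(s + 4)*(s^2 - 8*s + 15) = (s - 3)*(s + 1)*(s + 2)*(s + 4)*(s - 5)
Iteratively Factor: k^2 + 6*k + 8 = (k + 2)*(k + 4)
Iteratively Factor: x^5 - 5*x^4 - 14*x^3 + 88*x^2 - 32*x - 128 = (x - 2)*(x^4 - 3*x^3 - 20*x^2 + 48*x + 64) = (x - 4)*(x - 2)*(x^3 + x^2 - 16*x - 16) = (x - 4)^2*(x - 2)*(x^2 + 5*x + 4) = (x - 4)^2*(x - 2)*(x + 4)*(x + 1)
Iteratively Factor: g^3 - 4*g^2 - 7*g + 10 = (g - 1)*(g^2 - 3*g - 10) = (g - 1)*(g + 2)*(g - 5)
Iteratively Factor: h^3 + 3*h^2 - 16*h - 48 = (h - 4)*(h^2 + 7*h + 12) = (h - 4)*(h + 3)*(h + 4)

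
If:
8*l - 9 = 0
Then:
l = 9/8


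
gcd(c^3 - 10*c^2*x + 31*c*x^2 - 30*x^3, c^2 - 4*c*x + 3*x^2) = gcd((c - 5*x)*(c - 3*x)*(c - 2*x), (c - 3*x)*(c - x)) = -c + 3*x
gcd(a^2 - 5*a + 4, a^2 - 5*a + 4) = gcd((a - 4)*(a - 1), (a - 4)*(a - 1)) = a^2 - 5*a + 4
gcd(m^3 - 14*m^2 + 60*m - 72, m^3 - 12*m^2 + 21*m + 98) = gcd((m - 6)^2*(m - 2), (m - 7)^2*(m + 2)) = 1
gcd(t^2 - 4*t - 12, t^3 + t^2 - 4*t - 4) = t + 2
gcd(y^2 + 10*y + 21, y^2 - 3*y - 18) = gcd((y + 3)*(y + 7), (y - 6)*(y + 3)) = y + 3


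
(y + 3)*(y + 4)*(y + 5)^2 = y^4 + 17*y^3 + 107*y^2 + 295*y + 300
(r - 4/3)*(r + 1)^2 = r^3 + 2*r^2/3 - 5*r/3 - 4/3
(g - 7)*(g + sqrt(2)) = g^2 - 7*g + sqrt(2)*g - 7*sqrt(2)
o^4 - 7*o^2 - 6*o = o*(o - 3)*(sqrt(2)*o/2 + sqrt(2))*(sqrt(2)*o + sqrt(2))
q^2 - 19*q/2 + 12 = (q - 8)*(q - 3/2)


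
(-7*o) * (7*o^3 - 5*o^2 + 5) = -49*o^4 + 35*o^3 - 35*o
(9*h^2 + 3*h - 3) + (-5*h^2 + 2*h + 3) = 4*h^2 + 5*h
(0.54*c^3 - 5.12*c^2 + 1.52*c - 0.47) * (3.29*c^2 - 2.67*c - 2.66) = 1.7766*c^5 - 18.2866*c^4 + 17.2348*c^3 + 8.0145*c^2 - 2.7883*c + 1.2502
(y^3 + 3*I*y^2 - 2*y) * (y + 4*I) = y^4 + 7*I*y^3 - 14*y^2 - 8*I*y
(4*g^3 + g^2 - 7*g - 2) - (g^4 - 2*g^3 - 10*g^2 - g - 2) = -g^4 + 6*g^3 + 11*g^2 - 6*g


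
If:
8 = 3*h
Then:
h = 8/3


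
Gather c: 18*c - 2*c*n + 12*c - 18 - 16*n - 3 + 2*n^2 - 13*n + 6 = c*(30 - 2*n) + 2*n^2 - 29*n - 15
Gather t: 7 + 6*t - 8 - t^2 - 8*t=-t^2 - 2*t - 1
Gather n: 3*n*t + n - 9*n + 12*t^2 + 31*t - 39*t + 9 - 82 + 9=n*(3*t - 8) + 12*t^2 - 8*t - 64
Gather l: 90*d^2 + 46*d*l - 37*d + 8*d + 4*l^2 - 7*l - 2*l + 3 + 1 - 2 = 90*d^2 - 29*d + 4*l^2 + l*(46*d - 9) + 2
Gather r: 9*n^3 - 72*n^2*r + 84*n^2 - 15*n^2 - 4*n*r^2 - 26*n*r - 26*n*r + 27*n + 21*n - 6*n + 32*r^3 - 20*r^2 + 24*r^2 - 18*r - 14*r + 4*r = 9*n^3 + 69*n^2 + 42*n + 32*r^3 + r^2*(4 - 4*n) + r*(-72*n^2 - 52*n - 28)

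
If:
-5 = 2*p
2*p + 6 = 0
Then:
No Solution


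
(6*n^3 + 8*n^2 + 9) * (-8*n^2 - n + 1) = -48*n^5 - 70*n^4 - 2*n^3 - 64*n^2 - 9*n + 9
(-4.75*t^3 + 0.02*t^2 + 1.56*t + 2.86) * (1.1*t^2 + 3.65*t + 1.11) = -5.225*t^5 - 17.3155*t^4 - 3.4835*t^3 + 8.8622*t^2 + 12.1706*t + 3.1746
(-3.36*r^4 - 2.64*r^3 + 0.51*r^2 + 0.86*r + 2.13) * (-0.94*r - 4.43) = 3.1584*r^5 + 17.3664*r^4 + 11.2158*r^3 - 3.0677*r^2 - 5.812*r - 9.4359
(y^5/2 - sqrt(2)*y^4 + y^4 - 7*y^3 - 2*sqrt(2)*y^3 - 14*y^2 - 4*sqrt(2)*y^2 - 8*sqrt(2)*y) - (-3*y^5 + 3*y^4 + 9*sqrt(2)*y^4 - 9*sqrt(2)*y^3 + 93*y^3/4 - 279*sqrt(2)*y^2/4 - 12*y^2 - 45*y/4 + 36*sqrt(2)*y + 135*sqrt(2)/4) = 7*y^5/2 - 10*sqrt(2)*y^4 - 2*y^4 - 121*y^3/4 + 7*sqrt(2)*y^3 - 2*y^2 + 263*sqrt(2)*y^2/4 - 44*sqrt(2)*y + 45*y/4 - 135*sqrt(2)/4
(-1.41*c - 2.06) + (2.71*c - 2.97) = 1.3*c - 5.03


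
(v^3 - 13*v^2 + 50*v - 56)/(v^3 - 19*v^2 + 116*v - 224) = (v - 2)/(v - 8)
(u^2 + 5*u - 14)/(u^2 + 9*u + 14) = (u - 2)/(u + 2)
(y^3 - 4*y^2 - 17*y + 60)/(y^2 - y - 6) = (y^2 - y - 20)/(y + 2)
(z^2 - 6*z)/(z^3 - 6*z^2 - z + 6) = z/(z^2 - 1)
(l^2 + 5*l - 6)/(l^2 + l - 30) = (l - 1)/(l - 5)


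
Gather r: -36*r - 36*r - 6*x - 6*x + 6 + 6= -72*r - 12*x + 12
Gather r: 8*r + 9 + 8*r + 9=16*r + 18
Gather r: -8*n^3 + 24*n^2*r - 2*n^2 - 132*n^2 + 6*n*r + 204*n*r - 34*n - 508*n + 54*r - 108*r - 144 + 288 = -8*n^3 - 134*n^2 - 542*n + r*(24*n^2 + 210*n - 54) + 144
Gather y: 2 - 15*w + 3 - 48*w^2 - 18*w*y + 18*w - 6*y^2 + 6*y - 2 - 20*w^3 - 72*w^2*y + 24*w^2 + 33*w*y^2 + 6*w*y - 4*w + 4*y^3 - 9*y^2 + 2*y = -20*w^3 - 24*w^2 - w + 4*y^3 + y^2*(33*w - 15) + y*(-72*w^2 - 12*w + 8) + 3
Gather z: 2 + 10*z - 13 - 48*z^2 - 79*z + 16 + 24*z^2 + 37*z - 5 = -24*z^2 - 32*z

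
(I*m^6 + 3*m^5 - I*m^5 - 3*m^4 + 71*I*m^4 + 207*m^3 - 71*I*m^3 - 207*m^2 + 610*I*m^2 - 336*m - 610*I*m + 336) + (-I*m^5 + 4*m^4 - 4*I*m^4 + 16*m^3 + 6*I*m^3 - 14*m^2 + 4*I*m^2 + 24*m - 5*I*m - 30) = I*m^6 + 3*m^5 - 2*I*m^5 + m^4 + 67*I*m^4 + 223*m^3 - 65*I*m^3 - 221*m^2 + 614*I*m^2 - 312*m - 615*I*m + 306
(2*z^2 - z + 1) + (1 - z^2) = z^2 - z + 2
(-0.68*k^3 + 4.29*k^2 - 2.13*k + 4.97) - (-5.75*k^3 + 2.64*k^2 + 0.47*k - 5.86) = 5.07*k^3 + 1.65*k^2 - 2.6*k + 10.83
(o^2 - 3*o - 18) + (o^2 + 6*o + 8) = 2*o^2 + 3*o - 10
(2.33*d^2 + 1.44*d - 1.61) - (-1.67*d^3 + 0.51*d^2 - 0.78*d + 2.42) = 1.67*d^3 + 1.82*d^2 + 2.22*d - 4.03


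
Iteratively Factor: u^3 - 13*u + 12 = (u - 3)*(u^2 + 3*u - 4) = (u - 3)*(u + 4)*(u - 1)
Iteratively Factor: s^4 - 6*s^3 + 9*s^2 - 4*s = (s)*(s^3 - 6*s^2 + 9*s - 4) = s*(s - 1)*(s^2 - 5*s + 4) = s*(s - 1)^2*(s - 4)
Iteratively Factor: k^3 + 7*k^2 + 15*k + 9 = (k + 1)*(k^2 + 6*k + 9) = (k + 1)*(k + 3)*(k + 3)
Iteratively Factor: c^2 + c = (c + 1)*(c)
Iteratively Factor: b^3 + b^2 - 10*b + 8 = (b - 1)*(b^2 + 2*b - 8) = (b - 2)*(b - 1)*(b + 4)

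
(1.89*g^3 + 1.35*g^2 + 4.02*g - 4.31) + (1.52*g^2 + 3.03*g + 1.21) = 1.89*g^3 + 2.87*g^2 + 7.05*g - 3.1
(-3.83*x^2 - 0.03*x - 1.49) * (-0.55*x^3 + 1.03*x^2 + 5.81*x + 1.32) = 2.1065*x^5 - 3.9284*x^4 - 21.4637*x^3 - 6.7646*x^2 - 8.6965*x - 1.9668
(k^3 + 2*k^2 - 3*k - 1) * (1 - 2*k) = -2*k^4 - 3*k^3 + 8*k^2 - k - 1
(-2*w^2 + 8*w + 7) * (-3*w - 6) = 6*w^3 - 12*w^2 - 69*w - 42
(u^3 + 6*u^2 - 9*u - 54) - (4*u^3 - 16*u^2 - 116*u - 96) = -3*u^3 + 22*u^2 + 107*u + 42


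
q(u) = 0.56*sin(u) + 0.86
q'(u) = 0.56*cos(u)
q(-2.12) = 0.38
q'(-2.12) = -0.29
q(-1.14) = 0.35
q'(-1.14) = 0.23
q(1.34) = 1.41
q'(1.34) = 0.13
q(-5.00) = 1.40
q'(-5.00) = 0.16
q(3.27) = 0.79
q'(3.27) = -0.56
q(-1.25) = 0.33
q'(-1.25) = 0.18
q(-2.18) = 0.40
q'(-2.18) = -0.32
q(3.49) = 0.67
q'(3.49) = -0.53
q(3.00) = 0.94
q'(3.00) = -0.55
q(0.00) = 0.86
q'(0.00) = 0.56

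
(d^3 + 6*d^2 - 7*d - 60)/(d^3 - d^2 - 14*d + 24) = (d + 5)/(d - 2)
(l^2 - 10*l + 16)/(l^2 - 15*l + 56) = (l - 2)/(l - 7)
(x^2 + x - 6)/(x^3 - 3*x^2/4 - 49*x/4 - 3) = 4*(x - 2)/(4*x^2 - 15*x - 4)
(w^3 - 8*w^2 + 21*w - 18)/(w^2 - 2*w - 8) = (-w^3 + 8*w^2 - 21*w + 18)/(-w^2 + 2*w + 8)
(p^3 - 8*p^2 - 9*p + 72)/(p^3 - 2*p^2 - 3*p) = (p^2 - 5*p - 24)/(p*(p + 1))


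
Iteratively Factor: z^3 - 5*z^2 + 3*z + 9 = (z - 3)*(z^2 - 2*z - 3) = (z - 3)*(z + 1)*(z - 3)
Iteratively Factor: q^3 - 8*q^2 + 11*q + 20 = (q - 5)*(q^2 - 3*q - 4) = (q - 5)*(q + 1)*(q - 4)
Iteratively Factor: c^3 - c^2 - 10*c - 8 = (c - 4)*(c^2 + 3*c + 2) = (c - 4)*(c + 1)*(c + 2)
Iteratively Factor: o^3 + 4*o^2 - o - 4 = (o + 4)*(o^2 - 1) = (o - 1)*(o + 4)*(o + 1)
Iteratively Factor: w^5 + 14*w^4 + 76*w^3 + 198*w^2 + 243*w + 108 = (w + 3)*(w^4 + 11*w^3 + 43*w^2 + 69*w + 36) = (w + 1)*(w + 3)*(w^3 + 10*w^2 + 33*w + 36) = (w + 1)*(w + 3)^2*(w^2 + 7*w + 12) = (w + 1)*(w + 3)^2*(w + 4)*(w + 3)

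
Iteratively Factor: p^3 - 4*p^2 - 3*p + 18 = (p - 3)*(p^2 - p - 6) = (p - 3)^2*(p + 2)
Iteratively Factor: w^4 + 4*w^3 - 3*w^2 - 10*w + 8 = (w - 1)*(w^3 + 5*w^2 + 2*w - 8) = (w - 1)^2*(w^2 + 6*w + 8) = (w - 1)^2*(w + 4)*(w + 2)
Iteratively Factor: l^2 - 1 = (l - 1)*(l + 1)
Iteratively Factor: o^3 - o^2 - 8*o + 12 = (o - 2)*(o^2 + o - 6) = (o - 2)*(o + 3)*(o - 2)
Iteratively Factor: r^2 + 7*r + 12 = (r + 4)*(r + 3)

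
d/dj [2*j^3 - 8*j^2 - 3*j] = 6*j^2 - 16*j - 3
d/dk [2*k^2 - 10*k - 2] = 4*k - 10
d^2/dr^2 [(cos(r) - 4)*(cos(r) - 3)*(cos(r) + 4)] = 61*cos(r)/4 + 6*cos(2*r) - 9*cos(3*r)/4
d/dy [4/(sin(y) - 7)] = -4*cos(y)/(sin(y) - 7)^2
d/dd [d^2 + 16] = 2*d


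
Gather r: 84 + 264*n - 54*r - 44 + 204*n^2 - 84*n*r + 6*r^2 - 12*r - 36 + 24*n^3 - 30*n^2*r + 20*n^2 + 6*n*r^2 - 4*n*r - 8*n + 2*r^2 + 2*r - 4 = 24*n^3 + 224*n^2 + 256*n + r^2*(6*n + 8) + r*(-30*n^2 - 88*n - 64)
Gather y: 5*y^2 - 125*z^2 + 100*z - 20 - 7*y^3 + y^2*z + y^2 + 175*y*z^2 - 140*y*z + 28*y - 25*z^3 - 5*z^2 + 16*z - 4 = -7*y^3 + y^2*(z + 6) + y*(175*z^2 - 140*z + 28) - 25*z^3 - 130*z^2 + 116*z - 24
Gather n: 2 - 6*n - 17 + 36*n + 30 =30*n + 15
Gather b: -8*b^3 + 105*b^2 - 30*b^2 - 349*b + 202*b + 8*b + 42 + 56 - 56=-8*b^3 + 75*b^2 - 139*b + 42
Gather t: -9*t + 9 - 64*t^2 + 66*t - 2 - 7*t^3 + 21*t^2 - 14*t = -7*t^3 - 43*t^2 + 43*t + 7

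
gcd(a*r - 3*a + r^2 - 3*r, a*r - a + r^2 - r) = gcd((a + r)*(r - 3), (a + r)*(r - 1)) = a + r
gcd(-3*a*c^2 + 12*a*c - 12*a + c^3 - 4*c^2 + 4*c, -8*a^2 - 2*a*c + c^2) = 1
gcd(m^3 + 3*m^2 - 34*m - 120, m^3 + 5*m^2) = m + 5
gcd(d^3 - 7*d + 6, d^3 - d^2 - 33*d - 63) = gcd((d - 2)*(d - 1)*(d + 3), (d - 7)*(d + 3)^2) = d + 3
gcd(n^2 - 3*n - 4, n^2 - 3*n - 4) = n^2 - 3*n - 4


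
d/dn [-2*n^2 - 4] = -4*n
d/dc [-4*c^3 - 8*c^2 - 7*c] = -12*c^2 - 16*c - 7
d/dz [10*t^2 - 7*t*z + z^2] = -7*t + 2*z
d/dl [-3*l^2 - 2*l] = -6*l - 2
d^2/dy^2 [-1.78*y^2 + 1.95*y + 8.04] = -3.56000000000000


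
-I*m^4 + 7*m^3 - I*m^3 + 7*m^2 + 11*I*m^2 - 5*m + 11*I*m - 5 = (m + 1)*(m + I)*(m + 5*I)*(-I*m + 1)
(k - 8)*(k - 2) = k^2 - 10*k + 16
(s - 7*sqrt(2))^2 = s^2 - 14*sqrt(2)*s + 98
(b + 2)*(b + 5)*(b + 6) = b^3 + 13*b^2 + 52*b + 60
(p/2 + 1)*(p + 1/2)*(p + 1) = p^3/2 + 7*p^2/4 + 7*p/4 + 1/2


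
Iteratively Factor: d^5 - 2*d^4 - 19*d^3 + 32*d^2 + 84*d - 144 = (d - 4)*(d^4 + 2*d^3 - 11*d^2 - 12*d + 36) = (d - 4)*(d - 2)*(d^3 + 4*d^2 - 3*d - 18) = (d - 4)*(d - 2)*(d + 3)*(d^2 + d - 6) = (d - 4)*(d - 2)*(d + 3)^2*(d - 2)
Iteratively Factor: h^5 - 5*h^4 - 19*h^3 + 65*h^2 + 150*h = (h + 2)*(h^4 - 7*h^3 - 5*h^2 + 75*h) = h*(h + 2)*(h^3 - 7*h^2 - 5*h + 75) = h*(h - 5)*(h + 2)*(h^2 - 2*h - 15) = h*(h - 5)^2*(h + 2)*(h + 3)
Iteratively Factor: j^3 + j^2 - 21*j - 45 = (j + 3)*(j^2 - 2*j - 15) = (j + 3)^2*(j - 5)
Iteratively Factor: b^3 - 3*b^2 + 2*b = (b)*(b^2 - 3*b + 2) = b*(b - 2)*(b - 1)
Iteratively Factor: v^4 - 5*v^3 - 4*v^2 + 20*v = (v - 5)*(v^3 - 4*v) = (v - 5)*(v + 2)*(v^2 - 2*v) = v*(v - 5)*(v + 2)*(v - 2)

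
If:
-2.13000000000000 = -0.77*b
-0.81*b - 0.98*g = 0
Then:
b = 2.77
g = -2.29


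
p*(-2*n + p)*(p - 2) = -2*n*p^2 + 4*n*p + p^3 - 2*p^2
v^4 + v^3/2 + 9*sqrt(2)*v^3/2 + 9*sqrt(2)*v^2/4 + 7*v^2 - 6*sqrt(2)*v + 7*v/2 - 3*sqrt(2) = (v + 1/2)*(v - sqrt(2)/2)*(v + 2*sqrt(2))*(v + 3*sqrt(2))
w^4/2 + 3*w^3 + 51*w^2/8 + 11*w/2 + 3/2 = (w/2 + 1)*(w + 1/2)*(w + 3/2)*(w + 2)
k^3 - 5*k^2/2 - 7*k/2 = k*(k - 7/2)*(k + 1)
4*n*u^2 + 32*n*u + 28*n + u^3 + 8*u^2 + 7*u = (4*n + u)*(u + 1)*(u + 7)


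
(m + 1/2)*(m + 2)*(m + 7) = m^3 + 19*m^2/2 + 37*m/2 + 7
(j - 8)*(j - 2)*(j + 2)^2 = j^4 - 6*j^3 - 20*j^2 + 24*j + 64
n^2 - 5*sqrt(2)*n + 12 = (n - 3*sqrt(2))*(n - 2*sqrt(2))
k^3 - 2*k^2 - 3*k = k*(k - 3)*(k + 1)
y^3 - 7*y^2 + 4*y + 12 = (y - 6)*(y - 2)*(y + 1)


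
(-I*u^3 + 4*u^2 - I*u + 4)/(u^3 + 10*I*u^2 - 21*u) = (-I*u^3 + 4*u^2 - I*u + 4)/(u*(u^2 + 10*I*u - 21))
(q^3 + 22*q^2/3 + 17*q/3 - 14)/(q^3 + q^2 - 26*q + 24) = (q + 7/3)/(q - 4)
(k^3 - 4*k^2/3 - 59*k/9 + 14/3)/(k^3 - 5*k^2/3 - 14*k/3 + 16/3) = (9*k^3 - 12*k^2 - 59*k + 42)/(3*(3*k^3 - 5*k^2 - 14*k + 16))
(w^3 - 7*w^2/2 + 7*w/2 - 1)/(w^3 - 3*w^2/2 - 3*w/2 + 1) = (w - 1)/(w + 1)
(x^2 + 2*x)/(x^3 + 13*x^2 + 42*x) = (x + 2)/(x^2 + 13*x + 42)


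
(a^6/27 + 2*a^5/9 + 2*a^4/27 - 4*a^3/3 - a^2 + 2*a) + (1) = a^6/27 + 2*a^5/9 + 2*a^4/27 - 4*a^3/3 - a^2 + 2*a + 1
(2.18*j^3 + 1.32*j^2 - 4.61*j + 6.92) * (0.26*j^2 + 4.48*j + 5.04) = 0.5668*j^5 + 10.1096*j^4 + 15.7022*j^3 - 12.2008*j^2 + 7.7672*j + 34.8768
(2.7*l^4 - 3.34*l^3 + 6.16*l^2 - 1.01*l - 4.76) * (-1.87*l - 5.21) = -5.049*l^5 - 7.8212*l^4 + 5.8822*l^3 - 30.2049*l^2 + 14.1633*l + 24.7996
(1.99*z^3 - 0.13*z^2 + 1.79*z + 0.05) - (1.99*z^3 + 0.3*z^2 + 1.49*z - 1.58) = -0.43*z^2 + 0.3*z + 1.63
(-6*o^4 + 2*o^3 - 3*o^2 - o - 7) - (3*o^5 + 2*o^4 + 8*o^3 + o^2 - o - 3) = -3*o^5 - 8*o^4 - 6*o^3 - 4*o^2 - 4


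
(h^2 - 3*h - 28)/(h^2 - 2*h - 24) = (h - 7)/(h - 6)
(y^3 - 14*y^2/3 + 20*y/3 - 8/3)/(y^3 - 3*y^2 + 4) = (y - 2/3)/(y + 1)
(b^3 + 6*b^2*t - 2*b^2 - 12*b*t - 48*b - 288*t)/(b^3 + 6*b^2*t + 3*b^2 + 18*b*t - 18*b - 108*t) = (b - 8)/(b - 3)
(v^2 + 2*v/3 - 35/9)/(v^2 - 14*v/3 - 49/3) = (v - 5/3)/(v - 7)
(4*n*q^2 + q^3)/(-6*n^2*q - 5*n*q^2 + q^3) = q*(4*n + q)/(-6*n^2 - 5*n*q + q^2)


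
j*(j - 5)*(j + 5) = j^3 - 25*j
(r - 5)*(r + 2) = r^2 - 3*r - 10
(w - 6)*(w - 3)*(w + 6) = w^3 - 3*w^2 - 36*w + 108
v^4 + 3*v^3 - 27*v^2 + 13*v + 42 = (v - 3)*(v - 2)*(v + 1)*(v + 7)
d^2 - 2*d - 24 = (d - 6)*(d + 4)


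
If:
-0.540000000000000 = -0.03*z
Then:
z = 18.00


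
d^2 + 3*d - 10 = (d - 2)*(d + 5)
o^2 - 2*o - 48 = (o - 8)*(o + 6)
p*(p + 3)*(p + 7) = p^3 + 10*p^2 + 21*p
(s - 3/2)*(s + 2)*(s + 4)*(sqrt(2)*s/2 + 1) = sqrt(2)*s^4/2 + s^3 + 9*sqrt(2)*s^3/4 - sqrt(2)*s^2/2 + 9*s^2/2 - 6*sqrt(2)*s - s - 12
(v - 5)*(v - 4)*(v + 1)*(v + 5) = v^4 - 3*v^3 - 29*v^2 + 75*v + 100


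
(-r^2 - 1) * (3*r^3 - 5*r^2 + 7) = -3*r^5 + 5*r^4 - 3*r^3 - 2*r^2 - 7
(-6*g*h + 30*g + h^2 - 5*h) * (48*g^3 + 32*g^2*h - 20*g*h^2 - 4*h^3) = -288*g^4*h + 1440*g^4 - 144*g^3*h^2 + 720*g^3*h + 152*g^2*h^3 - 760*g^2*h^2 + 4*g*h^4 - 20*g*h^3 - 4*h^5 + 20*h^4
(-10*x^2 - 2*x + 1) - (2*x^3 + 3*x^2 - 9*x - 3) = -2*x^3 - 13*x^2 + 7*x + 4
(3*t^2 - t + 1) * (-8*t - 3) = -24*t^3 - t^2 - 5*t - 3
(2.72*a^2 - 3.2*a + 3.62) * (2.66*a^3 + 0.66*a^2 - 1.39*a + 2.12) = 7.2352*a^5 - 6.7168*a^4 + 3.7364*a^3 + 12.6036*a^2 - 11.8158*a + 7.6744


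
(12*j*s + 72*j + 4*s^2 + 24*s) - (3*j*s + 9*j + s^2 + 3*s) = 9*j*s + 63*j + 3*s^2 + 21*s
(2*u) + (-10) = 2*u - 10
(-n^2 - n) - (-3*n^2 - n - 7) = 2*n^2 + 7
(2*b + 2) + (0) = 2*b + 2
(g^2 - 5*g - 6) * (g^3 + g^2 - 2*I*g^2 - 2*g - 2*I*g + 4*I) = g^5 - 4*g^4 - 2*I*g^4 - 13*g^3 + 8*I*g^3 + 4*g^2 + 26*I*g^2 + 12*g - 8*I*g - 24*I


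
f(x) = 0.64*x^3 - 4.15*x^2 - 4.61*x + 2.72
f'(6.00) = 14.71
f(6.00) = -36.10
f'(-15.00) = 551.89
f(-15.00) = -3021.88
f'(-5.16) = 89.34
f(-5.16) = -171.92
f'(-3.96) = 58.37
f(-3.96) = -83.85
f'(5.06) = 2.55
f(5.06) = -43.95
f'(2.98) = -12.29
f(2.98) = -30.93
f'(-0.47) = -0.28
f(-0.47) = 3.90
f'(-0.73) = 2.47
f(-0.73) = 3.62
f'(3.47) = -10.29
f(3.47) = -36.51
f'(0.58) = -8.78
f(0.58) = -1.22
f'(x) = 1.92*x^2 - 8.3*x - 4.61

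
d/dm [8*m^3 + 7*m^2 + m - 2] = 24*m^2 + 14*m + 1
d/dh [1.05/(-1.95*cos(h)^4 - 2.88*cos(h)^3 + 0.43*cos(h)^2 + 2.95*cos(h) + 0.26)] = (-8.19*cos(h)^3 - 9.072*cos(h)^2 + 0.903*cos(h) + 3.0975)*sin(h)/(-1.95*cos(h)^4 - 2.88*cos(h)^3 + 0.43*cos(h)^2 + 2.95*cos(h) + 0.26)^2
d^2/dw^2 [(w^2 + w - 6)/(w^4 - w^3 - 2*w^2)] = 2*(3*w^3 + 21*w^2 + 25*w + 9)/(w^4*(w^3 + 3*w^2 + 3*w + 1))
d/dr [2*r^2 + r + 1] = 4*r + 1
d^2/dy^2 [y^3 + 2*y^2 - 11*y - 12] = 6*y + 4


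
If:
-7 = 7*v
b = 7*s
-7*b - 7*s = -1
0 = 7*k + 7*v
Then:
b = 1/8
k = 1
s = 1/56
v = -1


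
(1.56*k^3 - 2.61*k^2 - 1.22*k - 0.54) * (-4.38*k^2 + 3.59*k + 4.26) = -6.8328*k^5 + 17.0322*k^4 + 2.6193*k^3 - 13.1332*k^2 - 7.1358*k - 2.3004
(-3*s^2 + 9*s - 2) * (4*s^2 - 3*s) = -12*s^4 + 45*s^3 - 35*s^2 + 6*s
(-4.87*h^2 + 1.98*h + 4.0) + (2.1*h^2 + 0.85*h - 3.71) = -2.77*h^2 + 2.83*h + 0.29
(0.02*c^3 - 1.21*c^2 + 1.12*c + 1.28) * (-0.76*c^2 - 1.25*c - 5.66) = -0.0152*c^5 + 0.8946*c^4 + 0.5481*c^3 + 4.4758*c^2 - 7.9392*c - 7.2448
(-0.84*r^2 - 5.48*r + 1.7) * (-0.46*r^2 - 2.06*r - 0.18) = 0.3864*r^4 + 4.2512*r^3 + 10.658*r^2 - 2.5156*r - 0.306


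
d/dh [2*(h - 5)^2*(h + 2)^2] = 4*(h - 5)*(h + 2)*(2*h - 3)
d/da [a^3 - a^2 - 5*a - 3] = 3*a^2 - 2*a - 5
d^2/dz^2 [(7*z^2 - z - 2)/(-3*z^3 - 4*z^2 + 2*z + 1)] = 2*(-63*z^6 + 27*z^5 + 18*z^4 + 11*z^3 - 6*z^2 - 18*z + 7)/(27*z^9 + 108*z^8 + 90*z^7 - 107*z^6 - 132*z^5 + 36*z^4 + 49*z^3 - 6*z - 1)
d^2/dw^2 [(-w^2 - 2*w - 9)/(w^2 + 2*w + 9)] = 0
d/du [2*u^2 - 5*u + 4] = 4*u - 5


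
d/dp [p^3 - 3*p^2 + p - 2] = 3*p^2 - 6*p + 1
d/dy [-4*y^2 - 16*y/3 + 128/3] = -8*y - 16/3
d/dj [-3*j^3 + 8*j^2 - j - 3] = -9*j^2 + 16*j - 1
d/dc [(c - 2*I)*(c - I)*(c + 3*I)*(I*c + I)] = 4*I*c^3 + 3*I*c^2 + 14*I*c + 6 + 7*I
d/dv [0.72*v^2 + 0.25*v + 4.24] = 1.44*v + 0.25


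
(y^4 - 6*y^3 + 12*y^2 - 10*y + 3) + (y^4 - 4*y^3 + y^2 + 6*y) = 2*y^4 - 10*y^3 + 13*y^2 - 4*y + 3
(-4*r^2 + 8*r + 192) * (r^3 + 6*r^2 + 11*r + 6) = -4*r^5 - 16*r^4 + 196*r^3 + 1216*r^2 + 2160*r + 1152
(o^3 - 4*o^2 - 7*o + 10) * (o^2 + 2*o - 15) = o^5 - 2*o^4 - 30*o^3 + 56*o^2 + 125*o - 150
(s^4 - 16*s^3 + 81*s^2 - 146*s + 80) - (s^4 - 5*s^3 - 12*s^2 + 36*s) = -11*s^3 + 93*s^2 - 182*s + 80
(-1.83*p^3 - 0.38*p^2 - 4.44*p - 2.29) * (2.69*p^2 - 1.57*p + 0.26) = -4.9227*p^5 + 1.8509*p^4 - 11.8228*p^3 + 0.711900000000001*p^2 + 2.4409*p - 0.5954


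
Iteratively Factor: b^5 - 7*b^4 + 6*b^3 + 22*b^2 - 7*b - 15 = (b + 1)*(b^4 - 8*b^3 + 14*b^2 + 8*b - 15) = (b - 1)*(b + 1)*(b^3 - 7*b^2 + 7*b + 15) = (b - 5)*(b - 1)*(b + 1)*(b^2 - 2*b - 3) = (b - 5)*(b - 1)*(b + 1)^2*(b - 3)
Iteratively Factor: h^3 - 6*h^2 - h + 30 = (h - 3)*(h^2 - 3*h - 10) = (h - 3)*(h + 2)*(h - 5)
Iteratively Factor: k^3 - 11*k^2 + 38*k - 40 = (k - 4)*(k^2 - 7*k + 10) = (k - 4)*(k - 2)*(k - 5)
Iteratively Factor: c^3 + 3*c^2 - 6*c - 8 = (c - 2)*(c^2 + 5*c + 4) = (c - 2)*(c + 1)*(c + 4)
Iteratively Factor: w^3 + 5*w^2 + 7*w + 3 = (w + 3)*(w^2 + 2*w + 1) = (w + 1)*(w + 3)*(w + 1)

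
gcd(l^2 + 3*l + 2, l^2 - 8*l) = 1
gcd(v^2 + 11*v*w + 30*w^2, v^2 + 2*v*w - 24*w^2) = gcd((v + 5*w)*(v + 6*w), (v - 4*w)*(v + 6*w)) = v + 6*w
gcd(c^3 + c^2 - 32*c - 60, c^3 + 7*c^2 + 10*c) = c^2 + 7*c + 10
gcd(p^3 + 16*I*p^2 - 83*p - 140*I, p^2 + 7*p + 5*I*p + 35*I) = p + 5*I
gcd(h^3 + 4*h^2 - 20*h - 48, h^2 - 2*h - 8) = h^2 - 2*h - 8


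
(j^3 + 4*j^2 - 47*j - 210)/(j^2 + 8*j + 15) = (j^2 - j - 42)/(j + 3)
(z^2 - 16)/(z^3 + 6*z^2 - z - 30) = (z^2 - 16)/(z^3 + 6*z^2 - z - 30)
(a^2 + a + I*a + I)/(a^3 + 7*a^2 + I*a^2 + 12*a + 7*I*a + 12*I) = (a + 1)/(a^2 + 7*a + 12)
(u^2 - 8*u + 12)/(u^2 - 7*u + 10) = (u - 6)/(u - 5)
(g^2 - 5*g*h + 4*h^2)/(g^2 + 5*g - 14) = (g^2 - 5*g*h + 4*h^2)/(g^2 + 5*g - 14)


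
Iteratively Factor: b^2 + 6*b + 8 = (b + 4)*(b + 2)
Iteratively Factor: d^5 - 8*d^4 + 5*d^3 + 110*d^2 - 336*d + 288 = (d - 3)*(d^4 - 5*d^3 - 10*d^2 + 80*d - 96) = (d - 3)*(d + 4)*(d^3 - 9*d^2 + 26*d - 24) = (d - 4)*(d - 3)*(d + 4)*(d^2 - 5*d + 6) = (d - 4)*(d - 3)^2*(d + 4)*(d - 2)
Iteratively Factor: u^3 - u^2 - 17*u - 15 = (u + 1)*(u^2 - 2*u - 15) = (u + 1)*(u + 3)*(u - 5)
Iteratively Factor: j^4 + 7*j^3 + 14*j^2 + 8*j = (j + 4)*(j^3 + 3*j^2 + 2*j) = (j + 2)*(j + 4)*(j^2 + j) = (j + 1)*(j + 2)*(j + 4)*(j)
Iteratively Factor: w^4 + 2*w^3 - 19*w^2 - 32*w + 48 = (w - 4)*(w^3 + 6*w^2 + 5*w - 12) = (w - 4)*(w + 3)*(w^2 + 3*w - 4) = (w - 4)*(w + 3)*(w + 4)*(w - 1)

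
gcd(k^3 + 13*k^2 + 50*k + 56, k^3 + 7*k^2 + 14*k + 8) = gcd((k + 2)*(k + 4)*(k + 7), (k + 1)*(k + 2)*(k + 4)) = k^2 + 6*k + 8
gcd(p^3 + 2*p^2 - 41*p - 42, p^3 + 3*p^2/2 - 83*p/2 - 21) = p^2 + p - 42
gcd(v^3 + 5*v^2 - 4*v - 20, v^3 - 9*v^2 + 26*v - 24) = v - 2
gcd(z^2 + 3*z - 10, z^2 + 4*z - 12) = z - 2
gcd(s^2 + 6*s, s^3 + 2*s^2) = s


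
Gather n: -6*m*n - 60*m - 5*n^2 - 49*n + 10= -60*m - 5*n^2 + n*(-6*m - 49) + 10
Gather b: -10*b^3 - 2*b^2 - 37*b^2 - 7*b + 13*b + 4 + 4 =-10*b^3 - 39*b^2 + 6*b + 8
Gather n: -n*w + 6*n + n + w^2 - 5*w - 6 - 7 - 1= n*(7 - w) + w^2 - 5*w - 14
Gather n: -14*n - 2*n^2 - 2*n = -2*n^2 - 16*n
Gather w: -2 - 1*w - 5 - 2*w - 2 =-3*w - 9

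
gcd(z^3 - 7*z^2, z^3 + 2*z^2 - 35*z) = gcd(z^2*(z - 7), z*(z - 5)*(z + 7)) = z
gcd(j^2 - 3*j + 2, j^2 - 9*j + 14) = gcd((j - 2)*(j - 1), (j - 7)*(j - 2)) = j - 2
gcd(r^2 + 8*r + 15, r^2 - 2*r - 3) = 1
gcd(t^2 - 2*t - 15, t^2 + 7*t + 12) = t + 3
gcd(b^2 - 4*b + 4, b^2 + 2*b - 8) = b - 2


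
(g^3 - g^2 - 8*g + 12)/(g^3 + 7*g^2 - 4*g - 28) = (g^2 + g - 6)/(g^2 + 9*g + 14)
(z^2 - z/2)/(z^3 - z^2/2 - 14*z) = (1 - 2*z)/(-2*z^2 + z + 28)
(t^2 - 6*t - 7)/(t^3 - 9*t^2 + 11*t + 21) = 1/(t - 3)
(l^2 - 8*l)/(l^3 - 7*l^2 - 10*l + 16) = l/(l^2 + l - 2)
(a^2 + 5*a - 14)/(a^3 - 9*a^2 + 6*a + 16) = (a + 7)/(a^2 - 7*a - 8)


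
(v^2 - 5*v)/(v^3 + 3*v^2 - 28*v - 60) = v/(v^2 + 8*v + 12)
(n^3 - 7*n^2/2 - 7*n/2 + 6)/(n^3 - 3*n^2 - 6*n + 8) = (n + 3/2)/(n + 2)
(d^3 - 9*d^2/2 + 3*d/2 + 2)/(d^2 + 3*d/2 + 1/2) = (d^2 - 5*d + 4)/(d + 1)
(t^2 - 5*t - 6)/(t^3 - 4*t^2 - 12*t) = (t + 1)/(t*(t + 2))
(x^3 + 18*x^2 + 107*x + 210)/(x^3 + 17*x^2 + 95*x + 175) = (x + 6)/(x + 5)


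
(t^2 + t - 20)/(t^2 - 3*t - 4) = (t + 5)/(t + 1)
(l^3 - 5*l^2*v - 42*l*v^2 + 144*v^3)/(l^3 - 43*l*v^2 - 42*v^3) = (-l^2 + 11*l*v - 24*v^2)/(-l^2 + 6*l*v + 7*v^2)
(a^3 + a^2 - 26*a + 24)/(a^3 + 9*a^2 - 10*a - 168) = (a - 1)/(a + 7)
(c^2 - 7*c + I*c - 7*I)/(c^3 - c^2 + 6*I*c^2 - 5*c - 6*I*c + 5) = (c - 7)/(c^2 + c*(-1 + 5*I) - 5*I)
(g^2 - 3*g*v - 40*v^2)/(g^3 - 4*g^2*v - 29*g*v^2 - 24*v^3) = (g + 5*v)/(g^2 + 4*g*v + 3*v^2)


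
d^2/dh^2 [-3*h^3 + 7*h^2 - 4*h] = 14 - 18*h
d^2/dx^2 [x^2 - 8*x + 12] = 2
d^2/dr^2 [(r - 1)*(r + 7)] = 2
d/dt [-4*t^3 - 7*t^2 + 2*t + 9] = -12*t^2 - 14*t + 2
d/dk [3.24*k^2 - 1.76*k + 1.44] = 6.48*k - 1.76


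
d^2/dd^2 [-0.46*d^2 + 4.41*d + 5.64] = -0.920000000000000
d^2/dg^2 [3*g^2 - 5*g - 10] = 6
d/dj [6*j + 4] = 6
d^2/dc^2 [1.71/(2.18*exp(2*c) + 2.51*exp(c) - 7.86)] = (1.71*(4.36*exp(c) + 2.51)*(8.72*exp(c) + 5.02)*exp(c) - (14.9112*exp(c) + 4.2921)*(2.18*exp(2*c) + 2.51*exp(c) - 7.86))*exp(c)/(2.18*exp(2*c) + 2.51*exp(c) - 7.86)^3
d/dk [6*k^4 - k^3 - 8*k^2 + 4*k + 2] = 24*k^3 - 3*k^2 - 16*k + 4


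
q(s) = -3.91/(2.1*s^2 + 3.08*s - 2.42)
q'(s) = -3.91*(-4.2*s - 3.08)/(2.1*s^2 + 3.08*s - 2.42)^2 = (16.422*s + 12.0428)/(2.1*s^2 + 3.08*s - 2.42)^2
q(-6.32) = -0.06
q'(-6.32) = -0.02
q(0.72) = -4.41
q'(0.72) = 30.39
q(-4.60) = -0.14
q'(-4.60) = -0.08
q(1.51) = -0.56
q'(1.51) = 0.75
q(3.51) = -0.11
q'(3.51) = 0.06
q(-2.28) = -2.65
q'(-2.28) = -11.69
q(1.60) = -0.50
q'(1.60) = 0.62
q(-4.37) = -0.16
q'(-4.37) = -0.10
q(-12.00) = -0.01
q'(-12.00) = -0.00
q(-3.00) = -0.54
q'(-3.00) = -0.71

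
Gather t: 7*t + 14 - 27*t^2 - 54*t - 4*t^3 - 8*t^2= -4*t^3 - 35*t^2 - 47*t + 14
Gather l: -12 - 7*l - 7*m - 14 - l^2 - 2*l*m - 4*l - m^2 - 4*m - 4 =-l^2 + l*(-2*m - 11) - m^2 - 11*m - 30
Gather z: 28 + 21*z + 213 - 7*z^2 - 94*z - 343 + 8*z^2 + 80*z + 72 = z^2 + 7*z - 30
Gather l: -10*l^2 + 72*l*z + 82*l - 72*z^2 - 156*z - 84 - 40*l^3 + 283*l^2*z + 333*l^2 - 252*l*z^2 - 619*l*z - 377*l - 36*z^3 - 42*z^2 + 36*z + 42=-40*l^3 + l^2*(283*z + 323) + l*(-252*z^2 - 547*z - 295) - 36*z^3 - 114*z^2 - 120*z - 42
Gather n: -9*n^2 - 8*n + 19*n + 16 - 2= -9*n^2 + 11*n + 14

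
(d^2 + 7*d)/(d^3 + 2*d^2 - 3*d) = (d + 7)/(d^2 + 2*d - 3)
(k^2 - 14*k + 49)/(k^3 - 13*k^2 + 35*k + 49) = 1/(k + 1)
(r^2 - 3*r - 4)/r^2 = 1 - 3/r - 4/r^2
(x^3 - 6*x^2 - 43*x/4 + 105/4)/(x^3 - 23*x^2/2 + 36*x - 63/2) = (x + 5/2)/(x - 3)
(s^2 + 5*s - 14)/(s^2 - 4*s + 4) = (s + 7)/(s - 2)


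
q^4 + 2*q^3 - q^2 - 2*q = q*(q - 1)*(q + 1)*(q + 2)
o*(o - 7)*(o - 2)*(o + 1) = o^4 - 8*o^3 + 5*o^2 + 14*o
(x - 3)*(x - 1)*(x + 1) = x^3 - 3*x^2 - x + 3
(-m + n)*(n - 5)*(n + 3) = -m*n^2 + 2*m*n + 15*m + n^3 - 2*n^2 - 15*n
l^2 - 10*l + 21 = (l - 7)*(l - 3)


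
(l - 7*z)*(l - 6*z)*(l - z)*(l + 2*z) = l^4 - 12*l^3*z + 27*l^2*z^2 + 68*l*z^3 - 84*z^4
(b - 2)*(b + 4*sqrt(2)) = b^2 - 2*b + 4*sqrt(2)*b - 8*sqrt(2)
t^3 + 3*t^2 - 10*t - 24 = (t - 3)*(t + 2)*(t + 4)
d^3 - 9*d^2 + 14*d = d*(d - 7)*(d - 2)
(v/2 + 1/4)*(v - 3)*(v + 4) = v^3/2 + 3*v^2/4 - 23*v/4 - 3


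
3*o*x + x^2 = x*(3*o + x)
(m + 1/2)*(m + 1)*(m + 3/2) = m^3 + 3*m^2 + 11*m/4 + 3/4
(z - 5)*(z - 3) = z^2 - 8*z + 15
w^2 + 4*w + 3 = (w + 1)*(w + 3)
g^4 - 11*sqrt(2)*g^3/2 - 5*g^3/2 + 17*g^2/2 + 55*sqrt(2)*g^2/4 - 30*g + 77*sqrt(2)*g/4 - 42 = (g - 7/2)*(g + 1)*(g - 4*sqrt(2))*(g - 3*sqrt(2)/2)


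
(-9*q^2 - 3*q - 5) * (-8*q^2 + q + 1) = 72*q^4 + 15*q^3 + 28*q^2 - 8*q - 5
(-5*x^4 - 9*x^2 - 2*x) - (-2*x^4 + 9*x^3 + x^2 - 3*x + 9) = -3*x^4 - 9*x^3 - 10*x^2 + x - 9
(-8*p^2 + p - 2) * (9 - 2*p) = 16*p^3 - 74*p^2 + 13*p - 18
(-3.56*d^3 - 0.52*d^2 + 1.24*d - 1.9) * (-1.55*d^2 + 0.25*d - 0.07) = 5.518*d^5 - 0.084*d^4 - 1.8028*d^3 + 3.2914*d^2 - 0.5618*d + 0.133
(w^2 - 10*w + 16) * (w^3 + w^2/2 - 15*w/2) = w^5 - 19*w^4/2 + 7*w^3/2 + 83*w^2 - 120*w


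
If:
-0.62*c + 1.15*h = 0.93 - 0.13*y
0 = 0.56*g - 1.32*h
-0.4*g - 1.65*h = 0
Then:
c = 0.209677419354839*y - 1.5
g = 0.00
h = 0.00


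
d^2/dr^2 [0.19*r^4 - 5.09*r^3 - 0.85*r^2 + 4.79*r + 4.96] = 2.28*r^2 - 30.54*r - 1.7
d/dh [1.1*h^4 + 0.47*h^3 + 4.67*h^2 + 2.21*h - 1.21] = 4.4*h^3 + 1.41*h^2 + 9.34*h + 2.21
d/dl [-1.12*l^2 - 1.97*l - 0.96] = -2.24*l - 1.97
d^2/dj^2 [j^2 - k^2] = 2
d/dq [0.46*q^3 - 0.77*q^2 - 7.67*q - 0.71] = 1.38*q^2 - 1.54*q - 7.67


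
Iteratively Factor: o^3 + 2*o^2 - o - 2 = (o + 1)*(o^2 + o - 2) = (o + 1)*(o + 2)*(o - 1)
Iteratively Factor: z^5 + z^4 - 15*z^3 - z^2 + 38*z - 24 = (z - 3)*(z^4 + 4*z^3 - 3*z^2 - 10*z + 8) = (z - 3)*(z + 4)*(z^3 - 3*z + 2) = (z - 3)*(z - 1)*(z + 4)*(z^2 + z - 2) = (z - 3)*(z - 1)*(z + 2)*(z + 4)*(z - 1)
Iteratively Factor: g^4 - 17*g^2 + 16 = (g + 1)*(g^3 - g^2 - 16*g + 16) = (g - 4)*(g + 1)*(g^2 + 3*g - 4) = (g - 4)*(g - 1)*(g + 1)*(g + 4)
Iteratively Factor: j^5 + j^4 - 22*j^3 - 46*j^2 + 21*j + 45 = (j - 5)*(j^4 + 6*j^3 + 8*j^2 - 6*j - 9) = (j - 5)*(j + 3)*(j^3 + 3*j^2 - j - 3) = (j - 5)*(j - 1)*(j + 3)*(j^2 + 4*j + 3) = (j - 5)*(j - 1)*(j + 3)^2*(j + 1)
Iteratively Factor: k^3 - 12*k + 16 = (k - 2)*(k^2 + 2*k - 8) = (k - 2)*(k + 4)*(k - 2)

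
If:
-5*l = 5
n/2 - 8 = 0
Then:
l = -1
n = 16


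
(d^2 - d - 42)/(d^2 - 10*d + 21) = (d + 6)/(d - 3)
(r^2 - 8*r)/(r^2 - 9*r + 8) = r/(r - 1)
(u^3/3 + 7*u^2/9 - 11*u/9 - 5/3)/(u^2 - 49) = (3*u^3 + 7*u^2 - 11*u - 15)/(9*(u^2 - 49))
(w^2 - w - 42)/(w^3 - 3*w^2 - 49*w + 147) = (w + 6)/(w^2 + 4*w - 21)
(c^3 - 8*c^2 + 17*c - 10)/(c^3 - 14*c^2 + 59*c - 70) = (c - 1)/(c - 7)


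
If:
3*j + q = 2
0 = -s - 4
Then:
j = 2/3 - q/3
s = -4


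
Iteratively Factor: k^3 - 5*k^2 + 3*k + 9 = (k + 1)*(k^2 - 6*k + 9) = (k - 3)*(k + 1)*(k - 3)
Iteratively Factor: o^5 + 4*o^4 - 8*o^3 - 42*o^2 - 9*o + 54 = (o + 3)*(o^4 + o^3 - 11*o^2 - 9*o + 18) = (o + 3)^2*(o^3 - 2*o^2 - 5*o + 6) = (o - 1)*(o + 3)^2*(o^2 - o - 6) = (o - 3)*(o - 1)*(o + 3)^2*(o + 2)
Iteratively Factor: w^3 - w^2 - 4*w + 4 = (w + 2)*(w^2 - 3*w + 2) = (w - 1)*(w + 2)*(w - 2)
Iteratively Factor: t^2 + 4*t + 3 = (t + 1)*(t + 3)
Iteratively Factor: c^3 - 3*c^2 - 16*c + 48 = (c - 3)*(c^2 - 16) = (c - 3)*(c + 4)*(c - 4)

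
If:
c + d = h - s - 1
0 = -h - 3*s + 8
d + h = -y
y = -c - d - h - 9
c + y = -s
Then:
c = -9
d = -1/2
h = -35/8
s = 33/8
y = 39/8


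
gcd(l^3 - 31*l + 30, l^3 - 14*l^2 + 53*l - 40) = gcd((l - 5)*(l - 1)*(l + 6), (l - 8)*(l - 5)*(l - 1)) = l^2 - 6*l + 5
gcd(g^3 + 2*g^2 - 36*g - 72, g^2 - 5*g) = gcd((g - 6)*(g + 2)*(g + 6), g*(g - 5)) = 1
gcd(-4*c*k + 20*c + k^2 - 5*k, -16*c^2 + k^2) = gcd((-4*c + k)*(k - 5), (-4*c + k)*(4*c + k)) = 4*c - k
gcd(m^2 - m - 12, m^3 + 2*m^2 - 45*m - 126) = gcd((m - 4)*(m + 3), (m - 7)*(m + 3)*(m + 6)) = m + 3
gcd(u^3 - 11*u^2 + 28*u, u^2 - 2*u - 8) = u - 4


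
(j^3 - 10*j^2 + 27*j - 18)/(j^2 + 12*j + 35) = (j^3 - 10*j^2 + 27*j - 18)/(j^2 + 12*j + 35)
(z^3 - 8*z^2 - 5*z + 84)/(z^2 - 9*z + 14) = (z^2 - z - 12)/(z - 2)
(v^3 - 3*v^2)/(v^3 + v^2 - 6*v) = v*(v - 3)/(v^2 + v - 6)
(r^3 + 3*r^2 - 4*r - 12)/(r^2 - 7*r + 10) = (r^2 + 5*r + 6)/(r - 5)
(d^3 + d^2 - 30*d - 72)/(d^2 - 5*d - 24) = (d^2 - 2*d - 24)/(d - 8)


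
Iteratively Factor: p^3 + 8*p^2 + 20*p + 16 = (p + 2)*(p^2 + 6*p + 8) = (p + 2)*(p + 4)*(p + 2)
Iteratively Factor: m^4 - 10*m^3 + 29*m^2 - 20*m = (m - 5)*(m^3 - 5*m^2 + 4*m) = (m - 5)*(m - 1)*(m^2 - 4*m) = (m - 5)*(m - 4)*(m - 1)*(m)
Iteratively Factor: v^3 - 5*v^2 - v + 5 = (v + 1)*(v^2 - 6*v + 5) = (v - 1)*(v + 1)*(v - 5)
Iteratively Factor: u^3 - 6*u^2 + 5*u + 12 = (u + 1)*(u^2 - 7*u + 12) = (u - 4)*(u + 1)*(u - 3)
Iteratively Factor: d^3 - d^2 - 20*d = (d + 4)*(d^2 - 5*d) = (d - 5)*(d + 4)*(d)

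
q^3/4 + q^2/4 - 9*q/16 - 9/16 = (q/4 + 1/4)*(q - 3/2)*(q + 3/2)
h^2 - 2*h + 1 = (h - 1)^2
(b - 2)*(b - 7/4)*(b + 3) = b^3 - 3*b^2/4 - 31*b/4 + 21/2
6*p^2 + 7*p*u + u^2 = (p + u)*(6*p + u)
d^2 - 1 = (d - 1)*(d + 1)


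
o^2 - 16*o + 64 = (o - 8)^2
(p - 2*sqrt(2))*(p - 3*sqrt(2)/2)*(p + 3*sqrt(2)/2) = p^3 - 2*sqrt(2)*p^2 - 9*p/2 + 9*sqrt(2)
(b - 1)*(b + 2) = b^2 + b - 2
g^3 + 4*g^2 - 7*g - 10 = (g - 2)*(g + 1)*(g + 5)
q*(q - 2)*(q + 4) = q^3 + 2*q^2 - 8*q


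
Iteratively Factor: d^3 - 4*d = (d - 2)*(d^2 + 2*d) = (d - 2)*(d + 2)*(d)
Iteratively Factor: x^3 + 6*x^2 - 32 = (x - 2)*(x^2 + 8*x + 16) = (x - 2)*(x + 4)*(x + 4)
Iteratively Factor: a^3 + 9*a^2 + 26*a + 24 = (a + 3)*(a^2 + 6*a + 8) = (a + 2)*(a + 3)*(a + 4)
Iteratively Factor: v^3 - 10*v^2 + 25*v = (v)*(v^2 - 10*v + 25) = v*(v - 5)*(v - 5)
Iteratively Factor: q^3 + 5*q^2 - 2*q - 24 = (q + 4)*(q^2 + q - 6) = (q - 2)*(q + 4)*(q + 3)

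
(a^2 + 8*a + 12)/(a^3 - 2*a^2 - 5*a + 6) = (a + 6)/(a^2 - 4*a + 3)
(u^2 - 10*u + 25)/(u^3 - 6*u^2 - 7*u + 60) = (u - 5)/(u^2 - u - 12)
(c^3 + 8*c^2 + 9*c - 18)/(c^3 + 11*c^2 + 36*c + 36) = (c - 1)/(c + 2)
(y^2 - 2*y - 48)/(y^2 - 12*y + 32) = (y + 6)/(y - 4)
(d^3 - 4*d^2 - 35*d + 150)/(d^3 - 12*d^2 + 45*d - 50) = (d + 6)/(d - 2)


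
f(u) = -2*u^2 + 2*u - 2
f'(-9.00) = 38.00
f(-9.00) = -182.00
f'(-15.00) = 62.00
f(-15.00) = -482.00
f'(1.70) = -4.80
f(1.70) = -4.38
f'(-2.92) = 13.68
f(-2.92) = -24.89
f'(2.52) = -8.08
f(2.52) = -9.66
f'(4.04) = -14.16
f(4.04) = -26.56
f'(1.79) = -5.16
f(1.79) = -4.83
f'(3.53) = -12.12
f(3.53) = -19.86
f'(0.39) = 0.44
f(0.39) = -1.52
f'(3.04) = -10.16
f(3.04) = -14.40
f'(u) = 2 - 4*u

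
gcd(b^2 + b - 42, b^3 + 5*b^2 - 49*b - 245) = b + 7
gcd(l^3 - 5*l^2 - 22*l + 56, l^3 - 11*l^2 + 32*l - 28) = l^2 - 9*l + 14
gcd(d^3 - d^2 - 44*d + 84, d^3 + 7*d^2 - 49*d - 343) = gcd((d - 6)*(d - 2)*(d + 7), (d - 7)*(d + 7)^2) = d + 7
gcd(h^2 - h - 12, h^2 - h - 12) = h^2 - h - 12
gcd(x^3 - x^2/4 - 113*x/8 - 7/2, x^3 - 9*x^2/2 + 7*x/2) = 1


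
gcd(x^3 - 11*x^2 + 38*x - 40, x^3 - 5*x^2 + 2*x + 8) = x^2 - 6*x + 8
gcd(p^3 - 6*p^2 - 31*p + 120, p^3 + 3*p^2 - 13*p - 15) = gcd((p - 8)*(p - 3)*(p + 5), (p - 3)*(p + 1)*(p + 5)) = p^2 + 2*p - 15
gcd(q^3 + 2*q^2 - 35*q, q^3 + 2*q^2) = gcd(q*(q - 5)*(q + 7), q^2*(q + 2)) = q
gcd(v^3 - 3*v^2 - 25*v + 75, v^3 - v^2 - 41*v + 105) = v^2 - 8*v + 15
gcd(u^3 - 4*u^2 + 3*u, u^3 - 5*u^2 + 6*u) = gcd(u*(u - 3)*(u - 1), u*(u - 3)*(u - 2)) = u^2 - 3*u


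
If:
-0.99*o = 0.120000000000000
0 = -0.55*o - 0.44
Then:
No Solution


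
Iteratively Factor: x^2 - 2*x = (x - 2)*(x)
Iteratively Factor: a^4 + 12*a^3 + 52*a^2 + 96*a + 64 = (a + 4)*(a^3 + 8*a^2 + 20*a + 16) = (a + 2)*(a + 4)*(a^2 + 6*a + 8) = (a + 2)*(a + 4)^2*(a + 2)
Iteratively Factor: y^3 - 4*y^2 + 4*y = (y)*(y^2 - 4*y + 4) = y*(y - 2)*(y - 2)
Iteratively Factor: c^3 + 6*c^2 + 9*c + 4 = (c + 1)*(c^2 + 5*c + 4) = (c + 1)*(c + 4)*(c + 1)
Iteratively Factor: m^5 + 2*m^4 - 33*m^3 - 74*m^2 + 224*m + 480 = (m + 2)*(m^4 - 33*m^2 - 8*m + 240) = (m - 3)*(m + 2)*(m^3 + 3*m^2 - 24*m - 80) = (m - 5)*(m - 3)*(m + 2)*(m^2 + 8*m + 16) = (m - 5)*(m - 3)*(m + 2)*(m + 4)*(m + 4)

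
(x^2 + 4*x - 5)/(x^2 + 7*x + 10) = (x - 1)/(x + 2)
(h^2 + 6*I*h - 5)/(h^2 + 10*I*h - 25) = (h + I)/(h + 5*I)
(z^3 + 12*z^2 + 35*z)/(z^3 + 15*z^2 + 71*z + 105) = z/(z + 3)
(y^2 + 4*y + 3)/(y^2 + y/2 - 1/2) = 2*(y + 3)/(2*y - 1)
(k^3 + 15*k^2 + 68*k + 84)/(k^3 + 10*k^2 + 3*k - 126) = (k + 2)/(k - 3)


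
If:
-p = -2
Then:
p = 2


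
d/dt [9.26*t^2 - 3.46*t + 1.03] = 18.52*t - 3.46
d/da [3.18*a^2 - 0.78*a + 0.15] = 6.36*a - 0.78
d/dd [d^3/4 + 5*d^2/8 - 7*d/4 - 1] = 3*d^2/4 + 5*d/4 - 7/4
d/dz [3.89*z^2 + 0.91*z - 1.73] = 7.78*z + 0.91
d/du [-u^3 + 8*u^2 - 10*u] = -3*u^2 + 16*u - 10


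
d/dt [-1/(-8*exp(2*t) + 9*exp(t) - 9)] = (9 - 16*exp(t))*exp(t)/(8*exp(2*t) - 9*exp(t) + 9)^2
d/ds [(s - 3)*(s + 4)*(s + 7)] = 3*s^2 + 16*s - 5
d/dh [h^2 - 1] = 2*h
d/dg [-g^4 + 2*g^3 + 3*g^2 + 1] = 2*g*(-2*g^2 + 3*g + 3)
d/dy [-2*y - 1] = -2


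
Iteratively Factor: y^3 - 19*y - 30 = (y + 3)*(y^2 - 3*y - 10) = (y + 2)*(y + 3)*(y - 5)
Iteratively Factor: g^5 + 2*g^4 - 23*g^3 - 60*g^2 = (g + 3)*(g^4 - g^3 - 20*g^2) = g*(g + 3)*(g^3 - g^2 - 20*g) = g*(g - 5)*(g + 3)*(g^2 + 4*g) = g*(g - 5)*(g + 3)*(g + 4)*(g)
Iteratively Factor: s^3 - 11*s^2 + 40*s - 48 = (s - 3)*(s^2 - 8*s + 16) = (s - 4)*(s - 3)*(s - 4)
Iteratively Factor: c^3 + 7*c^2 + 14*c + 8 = (c + 1)*(c^2 + 6*c + 8) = (c + 1)*(c + 2)*(c + 4)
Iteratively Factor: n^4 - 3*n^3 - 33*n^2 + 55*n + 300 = (n - 5)*(n^3 + 2*n^2 - 23*n - 60) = (n - 5)*(n + 3)*(n^2 - n - 20) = (n - 5)*(n + 3)*(n + 4)*(n - 5)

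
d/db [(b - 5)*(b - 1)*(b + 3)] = 3*b^2 - 6*b - 13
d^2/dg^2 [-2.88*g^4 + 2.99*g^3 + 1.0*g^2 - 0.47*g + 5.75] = -34.56*g^2 + 17.94*g + 2.0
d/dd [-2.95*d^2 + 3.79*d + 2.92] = 3.79 - 5.9*d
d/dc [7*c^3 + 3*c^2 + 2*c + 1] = 21*c^2 + 6*c + 2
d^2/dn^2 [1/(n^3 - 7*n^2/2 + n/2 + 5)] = 4*((7 - 6*n)*(2*n^3 - 7*n^2 + n + 10) + (6*n^2 - 14*n + 1)^2)/(2*n^3 - 7*n^2 + n + 10)^3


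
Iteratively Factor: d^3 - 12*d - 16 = (d + 2)*(d^2 - 2*d - 8) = (d - 4)*(d + 2)*(d + 2)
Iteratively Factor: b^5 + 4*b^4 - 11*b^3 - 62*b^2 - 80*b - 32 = (b + 2)*(b^4 + 2*b^3 - 15*b^2 - 32*b - 16) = (b - 4)*(b + 2)*(b^3 + 6*b^2 + 9*b + 4) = (b - 4)*(b + 1)*(b + 2)*(b^2 + 5*b + 4) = (b - 4)*(b + 1)*(b + 2)*(b + 4)*(b + 1)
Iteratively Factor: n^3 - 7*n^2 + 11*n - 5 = (n - 1)*(n^2 - 6*n + 5) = (n - 5)*(n - 1)*(n - 1)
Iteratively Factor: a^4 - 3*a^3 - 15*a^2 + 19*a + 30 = (a + 3)*(a^3 - 6*a^2 + 3*a + 10) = (a - 5)*(a + 3)*(a^2 - a - 2) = (a - 5)*(a + 1)*(a + 3)*(a - 2)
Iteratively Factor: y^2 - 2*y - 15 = (y - 5)*(y + 3)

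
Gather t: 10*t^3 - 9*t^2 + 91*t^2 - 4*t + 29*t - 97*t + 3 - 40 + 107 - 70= 10*t^3 + 82*t^2 - 72*t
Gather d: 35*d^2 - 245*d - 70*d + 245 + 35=35*d^2 - 315*d + 280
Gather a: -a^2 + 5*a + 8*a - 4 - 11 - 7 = -a^2 + 13*a - 22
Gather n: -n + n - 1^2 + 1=0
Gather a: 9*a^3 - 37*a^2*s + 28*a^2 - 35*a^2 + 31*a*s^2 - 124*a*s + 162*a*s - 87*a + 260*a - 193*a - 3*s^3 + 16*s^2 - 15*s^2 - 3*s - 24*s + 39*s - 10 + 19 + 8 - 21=9*a^3 + a^2*(-37*s - 7) + a*(31*s^2 + 38*s - 20) - 3*s^3 + s^2 + 12*s - 4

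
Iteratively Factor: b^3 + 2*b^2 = (b)*(b^2 + 2*b) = b^2*(b + 2)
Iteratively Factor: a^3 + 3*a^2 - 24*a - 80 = (a + 4)*(a^2 - a - 20) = (a + 4)^2*(a - 5)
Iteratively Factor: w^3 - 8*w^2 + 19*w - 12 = (w - 1)*(w^2 - 7*w + 12) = (w - 4)*(w - 1)*(w - 3)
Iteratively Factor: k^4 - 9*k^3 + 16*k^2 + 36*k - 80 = (k - 2)*(k^3 - 7*k^2 + 2*k + 40) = (k - 5)*(k - 2)*(k^2 - 2*k - 8) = (k - 5)*(k - 2)*(k + 2)*(k - 4)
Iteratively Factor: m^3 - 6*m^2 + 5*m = (m - 5)*(m^2 - m) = m*(m - 5)*(m - 1)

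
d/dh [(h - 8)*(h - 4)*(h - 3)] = 3*h^2 - 30*h + 68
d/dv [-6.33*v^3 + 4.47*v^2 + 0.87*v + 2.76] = -18.99*v^2 + 8.94*v + 0.87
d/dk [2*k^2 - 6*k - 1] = 4*k - 6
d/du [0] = 0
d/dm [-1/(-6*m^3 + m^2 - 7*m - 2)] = (-18*m^2 + 2*m - 7)/(6*m^3 - m^2 + 7*m + 2)^2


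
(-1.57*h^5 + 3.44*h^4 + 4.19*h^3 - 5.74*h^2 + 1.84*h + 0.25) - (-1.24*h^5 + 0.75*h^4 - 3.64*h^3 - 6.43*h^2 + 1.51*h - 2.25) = -0.33*h^5 + 2.69*h^4 + 7.83*h^3 + 0.69*h^2 + 0.33*h + 2.5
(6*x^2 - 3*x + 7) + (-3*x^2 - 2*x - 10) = 3*x^2 - 5*x - 3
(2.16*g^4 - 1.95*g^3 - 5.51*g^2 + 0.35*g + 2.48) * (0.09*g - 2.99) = 0.1944*g^5 - 6.6339*g^4 + 5.3346*g^3 + 16.5064*g^2 - 0.8233*g - 7.4152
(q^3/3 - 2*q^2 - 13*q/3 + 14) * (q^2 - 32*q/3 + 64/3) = q^5/3 - 50*q^4/9 + 217*q^3/9 + 158*q^2/9 - 2176*q/9 + 896/3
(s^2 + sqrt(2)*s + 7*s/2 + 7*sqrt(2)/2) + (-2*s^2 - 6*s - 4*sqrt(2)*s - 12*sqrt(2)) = -s^2 - 3*sqrt(2)*s - 5*s/2 - 17*sqrt(2)/2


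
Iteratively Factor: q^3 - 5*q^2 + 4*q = (q - 1)*(q^2 - 4*q) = (q - 4)*(q - 1)*(q)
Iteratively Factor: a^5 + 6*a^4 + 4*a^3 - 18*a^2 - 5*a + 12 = (a + 1)*(a^4 + 5*a^3 - a^2 - 17*a + 12) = (a - 1)*(a + 1)*(a^3 + 6*a^2 + 5*a - 12) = (a - 1)*(a + 1)*(a + 4)*(a^2 + 2*a - 3) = (a - 1)*(a + 1)*(a + 3)*(a + 4)*(a - 1)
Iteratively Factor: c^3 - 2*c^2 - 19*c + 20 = (c - 5)*(c^2 + 3*c - 4) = (c - 5)*(c - 1)*(c + 4)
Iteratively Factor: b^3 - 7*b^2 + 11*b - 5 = (b - 1)*(b^2 - 6*b + 5) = (b - 5)*(b - 1)*(b - 1)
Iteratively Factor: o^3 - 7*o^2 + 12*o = (o - 3)*(o^2 - 4*o) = o*(o - 3)*(o - 4)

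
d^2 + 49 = (d - 7*I)*(d + 7*I)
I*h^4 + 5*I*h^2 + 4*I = (h - 2*I)*(h + I)*(h + 2*I)*(I*h + 1)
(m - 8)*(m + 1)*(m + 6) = m^3 - m^2 - 50*m - 48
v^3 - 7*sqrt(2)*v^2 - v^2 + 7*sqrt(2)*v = v*(v - 1)*(v - 7*sqrt(2))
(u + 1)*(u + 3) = u^2 + 4*u + 3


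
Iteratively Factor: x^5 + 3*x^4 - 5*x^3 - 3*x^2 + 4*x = (x - 1)*(x^4 + 4*x^3 - x^2 - 4*x) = (x - 1)^2*(x^3 + 5*x^2 + 4*x) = (x - 1)^2*(x + 1)*(x^2 + 4*x) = x*(x - 1)^2*(x + 1)*(x + 4)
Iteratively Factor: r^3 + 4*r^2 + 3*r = (r)*(r^2 + 4*r + 3) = r*(r + 1)*(r + 3)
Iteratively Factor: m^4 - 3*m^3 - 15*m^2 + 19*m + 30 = (m - 2)*(m^3 - m^2 - 17*m - 15) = (m - 2)*(m + 3)*(m^2 - 4*m - 5) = (m - 5)*(m - 2)*(m + 3)*(m + 1)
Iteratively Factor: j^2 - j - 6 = (j + 2)*(j - 3)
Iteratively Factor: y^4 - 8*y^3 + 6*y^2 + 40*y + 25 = (y + 1)*(y^3 - 9*y^2 + 15*y + 25) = (y - 5)*(y + 1)*(y^2 - 4*y - 5) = (y - 5)^2*(y + 1)*(y + 1)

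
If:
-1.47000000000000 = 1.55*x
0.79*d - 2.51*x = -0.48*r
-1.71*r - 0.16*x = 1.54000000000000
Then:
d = -2.52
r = -0.81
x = -0.95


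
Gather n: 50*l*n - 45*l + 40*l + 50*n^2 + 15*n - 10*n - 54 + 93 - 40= -5*l + 50*n^2 + n*(50*l + 5) - 1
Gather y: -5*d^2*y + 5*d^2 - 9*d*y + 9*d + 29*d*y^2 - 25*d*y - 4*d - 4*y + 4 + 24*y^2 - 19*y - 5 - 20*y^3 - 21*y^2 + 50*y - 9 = 5*d^2 + 5*d - 20*y^3 + y^2*(29*d + 3) + y*(-5*d^2 - 34*d + 27) - 10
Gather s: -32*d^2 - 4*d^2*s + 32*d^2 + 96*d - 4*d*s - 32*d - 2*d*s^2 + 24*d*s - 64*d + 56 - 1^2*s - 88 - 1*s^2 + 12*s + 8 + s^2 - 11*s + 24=-2*d*s^2 + s*(-4*d^2 + 20*d)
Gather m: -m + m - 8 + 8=0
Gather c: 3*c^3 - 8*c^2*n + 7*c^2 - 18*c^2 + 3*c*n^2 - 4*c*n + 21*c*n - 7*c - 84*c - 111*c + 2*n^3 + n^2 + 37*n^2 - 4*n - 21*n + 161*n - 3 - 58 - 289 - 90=3*c^3 + c^2*(-8*n - 11) + c*(3*n^2 + 17*n - 202) + 2*n^3 + 38*n^2 + 136*n - 440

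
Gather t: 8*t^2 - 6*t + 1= 8*t^2 - 6*t + 1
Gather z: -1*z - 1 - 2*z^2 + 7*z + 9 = -2*z^2 + 6*z + 8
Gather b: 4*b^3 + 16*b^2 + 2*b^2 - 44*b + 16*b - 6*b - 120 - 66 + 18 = 4*b^3 + 18*b^2 - 34*b - 168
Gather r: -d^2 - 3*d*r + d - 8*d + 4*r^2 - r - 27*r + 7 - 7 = -d^2 - 7*d + 4*r^2 + r*(-3*d - 28)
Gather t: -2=-2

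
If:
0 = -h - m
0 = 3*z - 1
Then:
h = -m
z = 1/3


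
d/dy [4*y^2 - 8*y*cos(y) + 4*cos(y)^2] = 8*y*sin(y) + 8*y - 4*sin(2*y) - 8*cos(y)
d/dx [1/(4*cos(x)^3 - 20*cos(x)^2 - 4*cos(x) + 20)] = (3*cos(x)^2 - 10*cos(x) - 1)/(4*(cos(x) - 5)^2*sin(x)^3)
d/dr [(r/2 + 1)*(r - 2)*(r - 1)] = 3*r^2/2 - r - 2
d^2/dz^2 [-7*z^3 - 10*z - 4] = -42*z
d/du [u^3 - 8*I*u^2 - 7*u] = 3*u^2 - 16*I*u - 7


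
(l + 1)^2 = l^2 + 2*l + 1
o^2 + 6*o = o*(o + 6)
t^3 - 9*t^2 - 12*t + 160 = (t - 8)*(t - 5)*(t + 4)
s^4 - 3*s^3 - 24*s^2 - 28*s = s*(s - 7)*(s + 2)^2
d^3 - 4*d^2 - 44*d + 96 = (d - 8)*(d - 2)*(d + 6)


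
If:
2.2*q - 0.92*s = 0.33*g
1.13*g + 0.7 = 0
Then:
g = -0.62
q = 0.418181818181818*s - 0.0929203539823009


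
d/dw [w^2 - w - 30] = 2*w - 1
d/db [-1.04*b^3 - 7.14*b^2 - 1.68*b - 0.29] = -3.12*b^2 - 14.28*b - 1.68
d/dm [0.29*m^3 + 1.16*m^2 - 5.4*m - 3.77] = 0.87*m^2 + 2.32*m - 5.4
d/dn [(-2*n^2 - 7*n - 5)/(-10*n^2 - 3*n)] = (-64*n^2 - 100*n - 15)/(n^2*(100*n^2 + 60*n + 9))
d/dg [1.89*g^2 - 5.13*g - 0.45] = 3.78*g - 5.13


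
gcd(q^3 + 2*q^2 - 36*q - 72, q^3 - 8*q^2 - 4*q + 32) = q + 2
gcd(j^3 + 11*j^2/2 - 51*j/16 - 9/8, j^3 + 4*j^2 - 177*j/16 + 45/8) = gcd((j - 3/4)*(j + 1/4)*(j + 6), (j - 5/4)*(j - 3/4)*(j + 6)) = j^2 + 21*j/4 - 9/2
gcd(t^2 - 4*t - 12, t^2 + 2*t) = t + 2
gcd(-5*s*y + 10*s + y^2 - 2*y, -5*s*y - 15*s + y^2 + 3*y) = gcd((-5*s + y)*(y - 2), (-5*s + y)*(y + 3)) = -5*s + y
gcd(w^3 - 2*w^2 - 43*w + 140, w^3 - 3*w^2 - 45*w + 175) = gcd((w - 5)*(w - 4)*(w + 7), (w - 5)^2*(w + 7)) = w^2 + 2*w - 35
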